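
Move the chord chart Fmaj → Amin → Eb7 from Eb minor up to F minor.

Gmaj Bmin F7

Eb minor up to F minor is a major second; each chord root moves by that interval while the quality stays the same.
Fmaj: root F up a major second → G, giving Gmaj.
Amin: root A up a major second → B, giving Bmin.
Eb7: root Eb up a major second → F, giving F7.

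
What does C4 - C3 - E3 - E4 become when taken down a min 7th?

C4 becomes D3
C3 becomes D2
E3 becomes F#2
E4 becomes F#3

D3 D2 F#2 F#3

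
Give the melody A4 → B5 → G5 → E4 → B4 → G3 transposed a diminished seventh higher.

Gb5 Ab6 Fb6 Db5 Ab5 Fb4

A4 to Gb5
B5 to Ab6
G5 to Fb6
E4 to Db5
B4 to Ab5
G3 to Fb4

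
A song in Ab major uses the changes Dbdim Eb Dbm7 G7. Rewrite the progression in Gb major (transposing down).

Cbdim Db Cbm7 F7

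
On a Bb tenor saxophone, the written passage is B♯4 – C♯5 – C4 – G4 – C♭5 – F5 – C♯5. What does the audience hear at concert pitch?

Written C4 on the Bb tenor saxophone sounds as Bb2, a major ninth lower; apply that shift to every note.
B#4 to A#3
C#5 to B3
C4 to Bb2
G4 to F3
Cb5 to Bbb3
F5 to Eb4
C#5 to B3

A#3 B3 Bb2 F3 Bbb3 Eb4 B3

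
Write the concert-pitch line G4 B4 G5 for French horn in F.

D5 F#5 D6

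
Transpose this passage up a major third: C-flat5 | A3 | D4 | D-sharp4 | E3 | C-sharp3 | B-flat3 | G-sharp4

Cb5 to Eb5
A3 to C#4
D4 to F#4
D#4 to F##4
E3 to G#3
C#3 to E#3
Bb3 to D4
G#4 to B#4

Eb5 C#4 F#4 F##4 G#3 E#3 D4 B#4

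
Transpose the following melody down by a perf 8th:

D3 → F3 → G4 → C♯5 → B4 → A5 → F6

D2 F2 G3 C#4 B3 A4 F5

D3 down a perfect octave is D2.
A perfect octave down from F3 gives F2.
G4: an octave down reaches G, and 12 semitones makes it G3.
A perfect octave down from C#5 gives C#4.
A perfect octave down from B4 gives B3.
A5 down a perfect octave is A4.
A perfect octave down from F6 gives F5.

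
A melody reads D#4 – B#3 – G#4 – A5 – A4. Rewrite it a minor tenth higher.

F#5 D#5 B5 C7 C6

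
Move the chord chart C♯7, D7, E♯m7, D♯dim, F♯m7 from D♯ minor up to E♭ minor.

Db7 Ebb7 Fm7 Ebdim Gbm7

D♯ minor up to E♭ minor is a diminished second; each chord root moves by that interval while the quality stays the same.
C♯7: root C♯ up a diminished second → Db, giving Db7.
D7: root D up a diminished second → Ebb, giving Ebb7.
E♯m7: root E♯ up a diminished second → F, giving Fm7.
D♯dim: root D♯ up a diminished second → Eb, giving Ebdim.
F♯m7: root F♯ up a diminished second → Gb, giving Gbm7.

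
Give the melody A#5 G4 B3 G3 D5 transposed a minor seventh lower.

A#5 to B#4
G4 to A3
B3 to C#3
G3 to A2
D5 to E4

B#4 A3 C#3 A2 E4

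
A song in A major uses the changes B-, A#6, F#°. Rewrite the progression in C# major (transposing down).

D#- C##6 A#°

A major down to C# major is a minor sixth; each chord root moves by that interval while the quality stays the same.
B-: root B down a minor sixth → D#, giving D#-.
A#6: root A# down a minor sixth → C##, giving C##6.
F#°: root F# down a minor sixth → A#, giving A#°.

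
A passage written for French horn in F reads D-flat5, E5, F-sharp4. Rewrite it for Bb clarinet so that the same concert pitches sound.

First find concert pitch: the French horn in F sounds a perfect fifth below written, so D-flat5 E5 F-sharp4 sounds Gb4 A4 B3.
Then write for Bb clarinet: it sounds a major second below written, so the part must be a major second above concert.
Gb4 → Ab4
A4 → B4
B3 → C#4

Ab4 B4 C#4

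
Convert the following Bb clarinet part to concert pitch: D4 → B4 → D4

C4 A4 C4

Written C4 on the Bb clarinet sounds as Bb3, a major second lower; apply that shift to every note.
D4 to C4
B4 to A4
D4 to C4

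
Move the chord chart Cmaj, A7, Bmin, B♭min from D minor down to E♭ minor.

Dbmaj Bb7 Cmin Cbmin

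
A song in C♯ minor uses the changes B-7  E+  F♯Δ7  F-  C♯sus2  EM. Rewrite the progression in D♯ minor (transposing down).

C♯ minor down to D♯ minor is a minor seventh; each chord root moves by that interval while the quality stays the same.
B-7: root B down a minor seventh → C#, giving C#-7.
E+: root E down a minor seventh → F#, giving F#+.
F♯Δ7: root F♯ down a minor seventh → G#, giving G#Δ7.
F-: root F down a minor seventh → G, giving G-.
C♯sus2: root C♯ down a minor seventh → D#, giving D#sus2.
EM: root E down a minor seventh → F#, giving F#M.

C#-7 F#+ G#Δ7 G- D#sus2 F#M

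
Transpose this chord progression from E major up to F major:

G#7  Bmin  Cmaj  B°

A7 Cmin Dbmaj C°

E major up to F major is a minor second; each chord root moves by that interval while the quality stays the same.
G#7: root G# up a minor second → A, giving A7.
Bmin: root B up a minor second → C, giving Cmin.
Cmaj: root C up a minor second → Db, giving Dbmaj.
B°: root B up a minor second → C, giving C°.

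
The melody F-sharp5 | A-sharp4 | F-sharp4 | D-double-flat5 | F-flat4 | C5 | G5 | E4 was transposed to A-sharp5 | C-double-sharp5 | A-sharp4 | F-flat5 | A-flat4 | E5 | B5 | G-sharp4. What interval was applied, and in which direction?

Take the first pair: F#5 → A#5. F to A spans 3 letter names, so the interval is some kind of third.
F#5 to A#5 is 4 semitones, which makes it a major third; the second version is higher, so the direction is up.
Checking another pair — E4 → G#4 — gives the same interval.

up a major third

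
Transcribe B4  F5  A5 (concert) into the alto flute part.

E5 Bb5 D6

Written C4 sounds as G3 on the alto flute, so concert pitches are written a perfect fourth up.
B4 → E5
F5 → Bb5
A5 → D6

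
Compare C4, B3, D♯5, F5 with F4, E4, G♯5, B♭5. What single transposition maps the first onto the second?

From C4 to F4 is 4 letter names — a fourth of some quality.
C4 to F4 is 5 semitones, which makes it a perfect fourth; the second version is higher, so the direction is up.
Checking another pair — F5 → Bb5 — gives the same interval.

up a perfect fourth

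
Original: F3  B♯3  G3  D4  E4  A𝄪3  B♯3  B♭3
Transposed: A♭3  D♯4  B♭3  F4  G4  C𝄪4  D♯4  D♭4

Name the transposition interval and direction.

up a minor third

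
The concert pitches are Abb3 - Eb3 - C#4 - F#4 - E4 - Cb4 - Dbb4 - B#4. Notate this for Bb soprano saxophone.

Bbb3 F3 D#4 G#4 F#4 Db4 Ebb4 C##5

Written C4 sounds as Bb3 on the Bb soprano saxophone, so concert pitches are written a major second up.
Abb3 becomes Bbb3
Eb3 becomes F3
C#4 becomes D#4
F#4 becomes G#4
E4 becomes F#4
Cb4 becomes Db4
Dbb4 becomes Ebb4
B#4 becomes C##5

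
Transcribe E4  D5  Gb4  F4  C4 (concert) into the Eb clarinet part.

C#4 B4 Eb4 D4 A3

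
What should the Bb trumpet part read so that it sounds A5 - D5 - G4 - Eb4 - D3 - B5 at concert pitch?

The Bb trumpet sounds a major second below written, so the written part must be a major second above concert — transpose each note up.
A5 becomes B5
D5 becomes E5
G4 becomes A4
Eb4 becomes F4
D3 becomes E3
B5 becomes C#6

B5 E5 A4 F4 E3 C#6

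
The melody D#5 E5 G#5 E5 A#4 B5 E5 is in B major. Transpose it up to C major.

From B up to C is a minor second; apply that to each pitch.
D#5 gives E5
E5 gives F5
G#5 gives A5
E5 gives F5
A#4 gives B4
B5 gives C6
E5 gives F5

E5 F5 A5 F5 B4 C6 F5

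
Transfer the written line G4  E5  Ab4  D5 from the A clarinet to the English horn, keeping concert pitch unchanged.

First find concert pitch: the A clarinet sounds a minor third below written, so G4 E5 Ab4 D5 sounds E4 C#5 F4 B4.
Then write for English horn: it sounds a perfect fifth below written, so the part must be a perfect fifth above concert.
E4 → B4
C#5 → G#5
F4 → C5
B4 → F#5

B4 G#5 C5 F#5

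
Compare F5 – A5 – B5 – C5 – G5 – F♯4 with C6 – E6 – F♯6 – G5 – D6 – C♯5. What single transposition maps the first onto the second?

up a perfect fifth

Take the first pair: F5 → C6. F to C spans 5 letter names, so the interval is some kind of fifth.
F5 to C6 is 7 semitones, which makes it a perfect fifth; the second version is higher, so the direction is up.
Checking another pair — F#4 → C#5 — gives the same interval.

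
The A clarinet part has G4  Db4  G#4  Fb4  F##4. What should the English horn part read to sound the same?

First find concert pitch: the A clarinet sounds a minor third below written, so G4 Db4 G#4 Fb4 F##4 sounds E4 Bb3 E#4 Db4 D##4.
Then write for English horn: it sounds a perfect fifth below written, so the part must be a perfect fifth above concert.
E4 → B4
Bb3 → F4
E#4 → B#4
Db4 → Ab4
D##4 → A##4

B4 F4 B#4 Ab4 A##4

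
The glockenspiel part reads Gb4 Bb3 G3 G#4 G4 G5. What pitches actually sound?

Written C4 on the glockenspiel sounds as C6, a perfect fifteenth higher; apply that shift to every note.
Gb4 gives Gb6
Bb3 gives Bb5
G3 gives G5
G#4 gives G#6
G4 gives G6
G5 gives G7

Gb6 Bb5 G5 G#6 G6 G7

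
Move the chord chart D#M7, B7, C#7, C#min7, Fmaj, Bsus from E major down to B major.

A#M7 F#7 G#7 G#min7 Cmaj F#sus

E major down to B major is a perfect fourth; each chord root moves by that interval while the quality stays the same.
D#M7: root D# down a perfect fourth → A#, giving A#M7.
B7: root B down a perfect fourth → F#, giving F#7.
C#7: root C# down a perfect fourth → G#, giving G#7.
C#min7: root C# down a perfect fourth → G#, giving G#min7.
Fmaj: root F down a perfect fourth → C, giving Cmaj.
Bsus: root B down a perfect fourth → F#, giving F#sus.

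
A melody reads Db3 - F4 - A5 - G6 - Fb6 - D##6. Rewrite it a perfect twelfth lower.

Gb1 Bb2 D4 C5 Bbb4 G##4

Db3 gives Gb1
F4 gives Bb2
A5 gives D4
G6 gives C5
Fb6 gives Bbb4
D##6 gives G##4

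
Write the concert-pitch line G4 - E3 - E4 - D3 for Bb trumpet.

A4 F#3 F#4 E3

Written C4 sounds as Bb3 on the Bb trumpet, so concert pitches are written a major second up.
G4 becomes A4
E3 becomes F#3
E4 becomes F#4
D3 becomes E3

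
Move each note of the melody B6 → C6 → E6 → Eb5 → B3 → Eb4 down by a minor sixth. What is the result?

B6 gives D#6
C6 gives E5
E6 gives G#5
Eb5 gives G4
B3 gives D#3
Eb4 gives G3

D#6 E5 G#5 G4 D#3 G3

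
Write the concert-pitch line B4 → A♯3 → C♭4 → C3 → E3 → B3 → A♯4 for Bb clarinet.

Written C4 sounds as Bb3 on the Bb clarinet, so concert pitches are written a major second up.
B4 to C#5
A#3 to B#3
Cb4 to Db4
C3 to D3
E3 to F#3
B3 to C#4
A#4 to B#4

C#5 B#3 Db4 D3 F#3 C#4 B#4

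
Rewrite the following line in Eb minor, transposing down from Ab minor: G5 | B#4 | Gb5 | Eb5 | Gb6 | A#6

D5 F##4 Db5 Bb4 Db6 E#6

From Ab down to Eb is a perfect fourth; apply that to each pitch.
G5 gives D5
B#4 gives F##4
Gb5 gives Db5
Eb5 gives Bb4
Gb6 gives Db6
A#6 gives E#6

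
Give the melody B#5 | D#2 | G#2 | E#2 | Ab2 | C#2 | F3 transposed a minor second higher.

C#6 E2 A2 F#2 Bbb2 D2 Gb3

A minor second up from B#5 gives C#6.
A minor second up from D#2 gives E2.
G#2: a second up reaches A, and 1 semitone makes it A2.
A minor second up from E#2 gives F#2.
A minor second up from Ab2 gives Bbb2.
C#2 up a minor second is D2.
F3 up a minor second is Gb3.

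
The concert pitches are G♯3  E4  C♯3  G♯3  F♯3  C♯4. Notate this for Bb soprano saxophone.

The Bb soprano saxophone sounds a major second below written, so the written part must be a major second above concert — transpose each note up.
G#3 to A#3
E4 to F#4
C#3 to D#3
G#3 to A#3
F#3 to G#3
C#4 to D#4

A#3 F#4 D#3 A#3 G#3 D#4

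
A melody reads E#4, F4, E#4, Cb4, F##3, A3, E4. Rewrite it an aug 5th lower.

E#4: a fifth down reaches A, and 8 semitones makes it A3.
An augmented fifth down from F4 gives Bbb3.
E#4 down an augmented fifth is A3.
Cb4: a fifth down reaches F, and 8 semitones makes it Fbb3.
An augmented fifth down from F##3 gives B2.
An augmented fifth down from A3 gives Db3.
E4: a fifth down reaches A, and 8 semitones makes it Ab3.

A3 Bbb3 A3 Fbb3 B2 Db3 Ab3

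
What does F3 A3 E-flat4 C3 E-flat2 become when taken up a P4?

F3 up a perfect fourth is Bb3.
A perfect fourth up from A3 gives D4.
Eb4: a fourth up reaches A, and 5 semitones makes it Ab4.
C3 up a perfect fourth is F3.
Eb2: a fourth up reaches A, and 5 semitones makes it Ab2.

Bb3 D4 Ab4 F3 Ab2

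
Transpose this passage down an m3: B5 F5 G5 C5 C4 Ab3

B5: a third down reaches G, and 3 semitones makes it G#5.
F5: a third down reaches D, and 3 semitones makes it D5.
A minor third down from G5 gives E5.
A minor third down from C5 gives A4.
C4: a third down reaches A, and 3 semitones makes it A3.
Ab3 down a minor third is F3.

G#5 D5 E5 A4 A3 F3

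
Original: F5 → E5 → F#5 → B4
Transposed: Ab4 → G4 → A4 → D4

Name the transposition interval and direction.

Take the first pair: F5 → Ab4. F to A spans 6 letter names, so the interval is some kind of sixth.
Ab4 to F5 is 9 semitones, which makes it a major sixth; the second version is lower, so the direction is down.
Checking another pair — B4 → D4 — gives the same interval.

down a major sixth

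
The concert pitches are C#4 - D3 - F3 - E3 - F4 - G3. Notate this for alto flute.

F#4 G3 Bb3 A3 Bb4 C4

Written C4 sounds as G3 on the alto flute, so concert pitches are written a perfect fourth up.
C#4 becomes F#4
D3 becomes G3
F3 becomes Bb3
E3 becomes A3
F4 becomes Bb4
G3 becomes C4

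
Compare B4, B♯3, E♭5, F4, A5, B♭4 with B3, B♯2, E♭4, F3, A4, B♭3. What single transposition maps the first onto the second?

down a perfect octave

From B4 to B3 is 8 letter names — an octave of some quality.
B3 to B4 is 12 semitones, which makes it a perfect octave; the second version is lower, so the direction is down.
Checking another pair — Bb4 → Bb3 — gives the same interval.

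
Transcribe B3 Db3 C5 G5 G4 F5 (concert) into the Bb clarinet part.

The Bb clarinet sounds a major second below written, so the written part must be a major second above concert — transpose each note up.
B3 gives C#4
Db3 gives Eb3
C5 gives D5
G5 gives A5
G4 gives A4
F5 gives G5

C#4 Eb3 D5 A5 A4 G5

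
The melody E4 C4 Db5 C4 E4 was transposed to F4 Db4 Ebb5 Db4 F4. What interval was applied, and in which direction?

From E4 to F4 is 2 letter names — a second of some quality.
E4 to F4 is 1 semitone, which makes it a minor second; the second version is higher, so the direction is up.
Checking another pair — E4 → F4 — gives the same interval.

up a minor second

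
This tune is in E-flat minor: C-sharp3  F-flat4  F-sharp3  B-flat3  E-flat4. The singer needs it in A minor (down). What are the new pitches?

From E-flat down to A is a diminished fifth; apply that to each pitch.
C#3 becomes F##2
Fb4 becomes Bb3
F#3 becomes B#2
Bb3 becomes E3
Eb4 becomes A3

F##2 Bb3 B#2 E3 A3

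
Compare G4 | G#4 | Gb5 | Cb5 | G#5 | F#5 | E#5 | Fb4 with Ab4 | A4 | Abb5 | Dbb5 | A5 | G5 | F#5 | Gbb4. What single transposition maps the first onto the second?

up a minor second

From G4 to Ab4 is 2 letter names — a second of some quality.
G4 to Ab4 is 1 semitone, which makes it a minor second; the second version is higher, so the direction is up.
Checking another pair — Fb4 → Gbb4 — gives the same interval.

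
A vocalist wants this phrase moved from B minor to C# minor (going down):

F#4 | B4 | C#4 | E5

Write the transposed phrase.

From B down to C# is a minor seventh; apply that to each pitch.
F#4 gives G#3
B4 gives C#4
C#4 gives D#3
E5 gives F#4

G#3 C#4 D#3 F#4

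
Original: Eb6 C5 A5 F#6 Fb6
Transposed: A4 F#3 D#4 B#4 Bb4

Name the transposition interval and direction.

down a diminished twelfth

From Eb6 to A4 is 12 letter names — a twelfth of some quality.
A4 to Eb6 is 18 semitones, which makes it a diminished twelfth; the second version is lower, so the direction is down.
Checking another pair — Fb6 → Bb4 — gives the same interval.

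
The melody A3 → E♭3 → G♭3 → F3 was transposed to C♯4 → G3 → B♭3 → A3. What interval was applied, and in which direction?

Take the first pair: A3 → C#4. A to C spans 3 letter names, so the interval is some kind of third.
A3 to C#4 is 4 semitones, which makes it a major third; the second version is higher, so the direction is up.
Checking another pair — F3 → A3 — gives the same interval.

up a major third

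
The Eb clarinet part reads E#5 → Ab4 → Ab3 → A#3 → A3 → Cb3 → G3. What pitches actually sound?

The Eb clarinet sounds a minor third above written, so transpose each written note up a minor third.
E#5 becomes G#5
Ab4 becomes Cb5
Ab3 becomes Cb4
A#3 becomes C#4
A3 becomes C4
Cb3 becomes Ebb3
G3 becomes Bb3

G#5 Cb5 Cb4 C#4 C4 Ebb3 Bb3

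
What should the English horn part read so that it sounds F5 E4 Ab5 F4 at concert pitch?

C6 B4 Eb6 C5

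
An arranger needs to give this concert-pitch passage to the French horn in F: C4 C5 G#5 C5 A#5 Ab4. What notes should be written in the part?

G4 G5 D#6 G5 E#6 Eb5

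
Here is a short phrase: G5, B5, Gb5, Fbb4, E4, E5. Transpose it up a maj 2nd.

A5 C#6 Ab5 Gbb4 F#4 F#5

G5 gives A5
B5 gives C#6
Gb5 gives Ab5
Fbb4 gives Gbb4
E4 gives F#4
E5 gives F#5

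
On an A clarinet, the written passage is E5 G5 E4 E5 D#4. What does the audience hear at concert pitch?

C#5 E5 C#4 C#5 B#3

Written C4 on the A clarinet sounds as A3, a minor third lower; apply that shift to every note.
E5 → C#5
G5 → E5
E4 → C#4
E5 → C#5
D#4 → B#3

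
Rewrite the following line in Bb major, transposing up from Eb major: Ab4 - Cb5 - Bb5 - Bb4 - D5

Eb5 Gb5 F6 F5 A5

Eb major to Bb major up is a perfect fifth, so every note moves up by that interval.
Ab4 becomes Eb5
Cb5 becomes Gb5
Bb5 becomes F6
Bb4 becomes F5
D5 becomes A5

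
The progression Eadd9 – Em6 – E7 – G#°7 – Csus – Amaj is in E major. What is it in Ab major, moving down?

Abadd9 Abm6 Ab7 C°7 Fbsus Dbmaj

E major down to Ab major is an augmented fifth; each chord root moves by that interval while the quality stays the same.
Eadd9: root E down an augmented fifth → Ab, giving Abadd9.
Em6: root E down an augmented fifth → Ab, giving Abm6.
E7: root E down an augmented fifth → Ab, giving Ab7.
G#°7: root G# down an augmented fifth → C, giving C°7.
Csus: root C down an augmented fifth → Fb, giving Fbsus.
Amaj: root A down an augmented fifth → Db, giving Dbmaj.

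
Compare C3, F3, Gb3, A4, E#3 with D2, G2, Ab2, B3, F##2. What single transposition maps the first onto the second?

down a minor seventh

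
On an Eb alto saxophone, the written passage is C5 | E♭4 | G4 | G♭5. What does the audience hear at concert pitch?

Written C4 on the Eb alto saxophone sounds as Eb3, a major sixth lower; apply that shift to every note.
C5 gives Eb4
Eb4 gives Gb3
G4 gives Bb3
Gb5 gives Bbb4

Eb4 Gb3 Bb3 Bbb4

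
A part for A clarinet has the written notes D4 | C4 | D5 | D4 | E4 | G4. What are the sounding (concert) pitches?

B3 A3 B4 B3 C#4 E4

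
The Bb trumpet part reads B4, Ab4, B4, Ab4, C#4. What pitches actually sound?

The Bb trumpet sounds a major second below written, so transpose each written note down a major second.
B4 → A4
Ab4 → Gb4
B4 → A4
Ab4 → Gb4
C#4 → B3

A4 Gb4 A4 Gb4 B3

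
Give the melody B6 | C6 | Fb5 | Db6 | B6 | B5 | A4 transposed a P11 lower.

B6: an eleventh down reaches F, and 17 semitones makes it F#5.
A perfect eleventh down from C6 gives G4.
Fb5: an eleventh down reaches C, and 17 semitones makes it Cb4.
A perfect eleventh down from Db6 gives Ab4.
B6 down a perfect eleventh is F#5.
B5 down a perfect eleventh is F#4.
A4: an eleventh down reaches E, and 17 semitones makes it E3.

F#5 G4 Cb4 Ab4 F#5 F#4 E3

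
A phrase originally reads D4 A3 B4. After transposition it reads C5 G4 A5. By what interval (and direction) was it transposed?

up a minor seventh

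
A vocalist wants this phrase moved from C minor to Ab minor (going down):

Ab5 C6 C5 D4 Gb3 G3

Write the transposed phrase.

From C down to Ab is a major third; apply that to each pitch.
Ab5 to Fb5
C6 to Ab5
C5 to Ab4
D4 to Bb3
Gb3 to Ebb3
G3 to Eb3

Fb5 Ab5 Ab4 Bb3 Ebb3 Eb3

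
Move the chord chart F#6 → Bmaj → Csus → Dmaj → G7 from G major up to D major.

C#6 F#maj Gsus Amaj D7

G major up to D major is a perfect fifth; each chord root moves by that interval while the quality stays the same.
F#6: root F# up a perfect fifth → C#, giving C#6.
Bmaj: root B up a perfect fifth → F#, giving F#maj.
Csus: root C up a perfect fifth → G, giving Gsus.
Dmaj: root D up a perfect fifth → A, giving Amaj.
G7: root G up a perfect fifth → D, giving D7.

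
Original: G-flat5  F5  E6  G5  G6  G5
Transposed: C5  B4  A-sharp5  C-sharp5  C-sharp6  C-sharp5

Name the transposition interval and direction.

down a diminished fifth

Take the first pair: Gb5 → C5. G to C spans 5 letter names, so the interval is some kind of fifth.
C5 to Gb5 is 6 semitones, which makes it a diminished fifth; the second version is lower, so the direction is down.
Checking another pair — G5 → C#5 — gives the same interval.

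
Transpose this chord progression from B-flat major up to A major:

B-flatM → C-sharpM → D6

AM B#M C#6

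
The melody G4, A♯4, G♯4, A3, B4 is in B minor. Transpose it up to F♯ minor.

D5 E#5 D#5 E4 F#5

B minor to F♯ minor up is a perfect fifth, so every note moves up by that interval.
G4 -> D5
A#4 -> E#5
G#4 -> D#5
A3 -> E4
B4 -> F#5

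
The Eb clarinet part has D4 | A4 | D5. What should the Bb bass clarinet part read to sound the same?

G5 D6 G6

First find concert pitch: the Eb clarinet sounds a minor third above written, so D4 A4 D5 sounds F4 C5 F5.
Then write for Bb bass clarinet: it sounds a major ninth below written, so the part must be a major ninth above concert.
F4 → G5
C5 → D6
F5 → G6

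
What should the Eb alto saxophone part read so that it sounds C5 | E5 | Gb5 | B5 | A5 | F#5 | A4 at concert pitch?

A5 C#6 Eb6 G#6 F#6 D#6 F#5

The Eb alto saxophone sounds a major sixth below written, so the written part must be a major sixth above concert — transpose each note up.
C5 → A5
E5 → C#6
Gb5 → Eb6
B5 → G#6
A5 → F#6
F#5 → D#6
A4 → F#5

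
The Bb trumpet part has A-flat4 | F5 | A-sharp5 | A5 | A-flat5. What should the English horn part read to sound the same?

Db5 Bb5 D#6 D6 Db6

First find concert pitch: the Bb trumpet sounds a major second below written, so A-flat4 F5 A-sharp5 A5 A-flat5 sounds Gb4 Eb5 G#5 G5 Gb5.
Then write for English horn: it sounds a perfect fifth below written, so the part must be a perfect fifth above concert.
Gb4 → Db5
Eb5 → Bb5
G#5 → D#6
G5 → D6
Gb5 → Db6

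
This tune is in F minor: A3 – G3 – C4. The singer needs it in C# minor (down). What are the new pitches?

E#3 D#3 G#3

From F down to C# is a diminished fourth; apply that to each pitch.
A3 → E#3
G3 → D#3
C4 → G#3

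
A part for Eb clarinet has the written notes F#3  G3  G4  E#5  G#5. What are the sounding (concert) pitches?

The Eb clarinet sounds a minor third above written, so transpose each written note up a minor third.
F#3 -> A3
G3 -> Bb3
G4 -> Bb4
E#5 -> G#5
G#5 -> B5

A3 Bb3 Bb4 G#5 B5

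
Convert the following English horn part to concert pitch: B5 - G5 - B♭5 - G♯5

The English horn sounds a perfect fifth below written, so transpose each written note down a perfect fifth.
B5 → E5
G5 → C5
Bb5 → Eb5
G#5 → C#5

E5 C5 Eb5 C#5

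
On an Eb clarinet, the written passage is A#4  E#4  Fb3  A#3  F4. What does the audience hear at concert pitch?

C#5 G#4 Abb3 C#4 Ab4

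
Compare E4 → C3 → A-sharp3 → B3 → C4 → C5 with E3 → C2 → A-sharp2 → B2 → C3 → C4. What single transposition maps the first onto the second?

down a perfect octave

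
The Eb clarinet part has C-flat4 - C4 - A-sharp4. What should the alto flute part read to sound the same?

First find concert pitch: the Eb clarinet sounds a minor third above written, so C-flat4 C4 A-sharp4 sounds Ebb4 Eb4 C#5.
Then write for alto flute: it sounds a perfect fourth below written, so the part must be a perfect fourth above concert.
Ebb4 → Abb4
Eb4 → Ab4
C#5 → F#5

Abb4 Ab4 F#5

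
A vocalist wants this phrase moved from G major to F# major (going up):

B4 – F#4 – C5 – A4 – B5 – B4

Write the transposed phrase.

A#5 E#5 B5 G#5 A#6 A#5

G major to F# major up is a major seventh, so every note moves up by that interval.
B4 to A#5
F#4 to E#5
C5 to B5
A4 to G#5
B5 to A#6
B4 to A#5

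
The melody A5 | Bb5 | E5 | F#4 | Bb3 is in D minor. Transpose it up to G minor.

D minor to G minor up is a perfect fourth, so every note moves up by that interval.
A5 gives D6
Bb5 gives Eb6
E5 gives A5
F#4 gives B4
Bb3 gives Eb4

D6 Eb6 A5 B4 Eb4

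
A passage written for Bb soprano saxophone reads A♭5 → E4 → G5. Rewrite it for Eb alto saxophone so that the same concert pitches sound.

First find concert pitch: the Bb soprano saxophone sounds a major second below written, so A♭5 E4 G5 sounds Gb5 D4 F5.
Then write for Eb alto saxophone: it sounds a major sixth below written, so the part must be a major sixth above concert.
Gb5 → Eb6
D4 → B4
F5 → D6

Eb6 B4 D6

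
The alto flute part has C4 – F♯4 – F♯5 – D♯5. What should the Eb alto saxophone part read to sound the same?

E4 A#4 A#5 F##5

First find concert pitch: the alto flute sounds a perfect fourth below written, so C4 F♯4 F♯5 D♯5 sounds G3 C#4 C#5 A#4.
Then write for Eb alto saxophone: it sounds a major sixth below written, so the part must be a major sixth above concert.
G3 → E4
C#4 → A#4
C#5 → A#5
A#4 → F##5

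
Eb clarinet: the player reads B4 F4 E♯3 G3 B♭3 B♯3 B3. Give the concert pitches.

D5 Ab4 G#3 Bb3 Db4 D#4 D4

The Eb clarinet sounds a minor third above written, so transpose each written note up a minor third.
B4 becomes D5
F4 becomes Ab4
E#3 becomes G#3
G3 becomes Bb3
Bb3 becomes Db4
B#3 becomes D#4
B3 becomes D4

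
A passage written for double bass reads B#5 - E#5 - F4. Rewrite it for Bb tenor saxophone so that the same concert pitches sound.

C##6 F##5 G4

First find concert pitch: the double bass sounds a perfect octave below written, so B#5 E#5 F4 sounds B#4 E#4 F3.
Then write for Bb tenor saxophone: it sounds a major ninth below written, so the part must be a major ninth above concert.
B#4 → C##6
E#4 → F##5
F3 → G4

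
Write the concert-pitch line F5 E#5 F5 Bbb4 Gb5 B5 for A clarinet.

Ab5 G#5 Ab5 Dbb5 Bbb5 D6

The A clarinet sounds a minor third below written, so the written part must be a minor third above concert — transpose each note up.
F5 gives Ab5
E#5 gives G#5
F5 gives Ab5
Bbb4 gives Dbb5
Gb5 gives Bbb5
B5 gives D6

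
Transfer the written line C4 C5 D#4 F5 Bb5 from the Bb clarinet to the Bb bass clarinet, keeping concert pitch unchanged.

C5 C6 D#5 F6 Bb6

First find concert pitch: the Bb clarinet sounds a major second below written, so C4 C5 D#4 F5 Bb5 sounds Bb3 Bb4 C#4 Eb5 Ab5.
Then write for Bb bass clarinet: it sounds a major ninth below written, so the part must be a major ninth above concert.
Bb3 → C5
Bb4 → C6
C#4 → D#5
Eb5 → F6
Ab5 → Bb6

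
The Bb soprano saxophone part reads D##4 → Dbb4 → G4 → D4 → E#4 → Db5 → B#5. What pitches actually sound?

C##4 Cbb4 F4 C4 D#4 Cb5 A#5

Written C4 on the Bb soprano saxophone sounds as Bb3, a major second lower; apply that shift to every note.
D##4 becomes C##4
Dbb4 becomes Cbb4
G4 becomes F4
D4 becomes C4
E#4 becomes D#4
Db5 becomes Cb5
B#5 becomes A#5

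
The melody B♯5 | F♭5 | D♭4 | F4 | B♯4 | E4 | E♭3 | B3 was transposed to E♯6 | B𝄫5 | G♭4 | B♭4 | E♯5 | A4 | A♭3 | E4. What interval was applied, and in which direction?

up a perfect fourth

From B#5 to E#6 is 4 letter names — a fourth of some quality.
B#5 to E#6 is 5 semitones, which makes it a perfect fourth; the second version is higher, so the direction is up.
Checking another pair — B3 → E4 — gives the same interval.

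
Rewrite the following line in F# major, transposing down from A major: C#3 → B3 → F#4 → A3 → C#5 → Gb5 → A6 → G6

From A down to F# is a minor third; apply that to each pitch.
C#3 gives A#2
B3 gives G#3
F#4 gives D#4
A3 gives F#3
C#5 gives A#4
Gb5 gives Eb5
A6 gives F#6
G6 gives E6

A#2 G#3 D#4 F#3 A#4 Eb5 F#6 E6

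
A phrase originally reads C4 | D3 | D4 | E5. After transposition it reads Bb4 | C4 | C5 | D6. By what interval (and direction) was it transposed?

up a minor seventh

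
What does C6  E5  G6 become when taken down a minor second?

C6 gives B5
E5 gives D#5
G6 gives F#6

B5 D#5 F#6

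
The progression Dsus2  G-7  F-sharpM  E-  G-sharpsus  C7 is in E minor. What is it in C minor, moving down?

Bbsus2 Eb-7 DM C- Esus Ab7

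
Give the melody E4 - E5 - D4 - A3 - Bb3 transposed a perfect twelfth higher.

E4 up a perfect twelfth is B5.
E5: a twelfth up reaches B, and 19 semitones makes it B6.
D4: a twelfth up reaches A, and 19 semitones makes it A5.
A perfect twelfth up from A3 gives E5.
A perfect twelfth up from Bb3 gives F5.

B5 B6 A5 E5 F5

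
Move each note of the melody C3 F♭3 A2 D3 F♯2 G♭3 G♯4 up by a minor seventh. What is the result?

Bb3 Ebb4 G3 C4 E3 Fb4 F#5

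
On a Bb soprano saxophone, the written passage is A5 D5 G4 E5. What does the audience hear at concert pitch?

G5 C5 F4 D5

The Bb soprano saxophone sounds a major second below written, so transpose each written note down a major second.
A5 to G5
D5 to C5
G4 to F4
E5 to D5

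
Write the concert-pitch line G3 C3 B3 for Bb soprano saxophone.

A3 D3 C#4

The Bb soprano saxophone sounds a major second below written, so the written part must be a major second above concert — transpose each note up.
G3 becomes A3
C3 becomes D3
B3 becomes C#4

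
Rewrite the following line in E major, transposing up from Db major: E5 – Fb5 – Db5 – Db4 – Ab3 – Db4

F##5 G5 E5 E4 B3 E4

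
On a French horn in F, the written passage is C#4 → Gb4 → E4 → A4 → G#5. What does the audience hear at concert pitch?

F#3 Cb4 A3 D4 C#5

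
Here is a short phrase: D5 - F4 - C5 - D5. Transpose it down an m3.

B4 D4 A4 B4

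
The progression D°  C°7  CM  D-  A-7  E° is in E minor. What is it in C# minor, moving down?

B° A°7 AM B- F#-7 C#°

E minor down to C# minor is a minor third; each chord root moves by that interval while the quality stays the same.
D°: root D down a minor third → B, giving B°.
C°7: root C down a minor third → A, giving A°7.
CM: root C down a minor third → A, giving AM.
D-: root D down a minor third → B, giving B-.
A-7: root A down a minor third → F#, giving F#-7.
E°: root E down a minor third → C#, giving C#°.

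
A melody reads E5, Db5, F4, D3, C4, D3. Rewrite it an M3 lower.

C5 Bbb4 Db4 Bb2 Ab3 Bb2

A major third down from E5 gives C5.
Db5: a third down reaches B, and 4 semitones makes it Bbb4.
F4 down a major third is Db4.
D3: a third down reaches B, and 4 semitones makes it Bb2.
C4 down a major third is Ab3.
A major third down from D3 gives Bb2.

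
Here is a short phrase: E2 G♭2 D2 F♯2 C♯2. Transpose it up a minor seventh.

A minor seventh up from E2 gives D3.
A minor seventh up from Gb2 gives Fb3.
D2: a seventh up reaches C, and 10 semitones makes it C3.
A minor seventh up from F#2 gives E3.
C#2 up a minor seventh is B2.

D3 Fb3 C3 E3 B2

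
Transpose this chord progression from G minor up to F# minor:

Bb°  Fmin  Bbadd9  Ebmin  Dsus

A° Emin Aadd9 Dmin C#sus

G minor up to F# minor is a major seventh; each chord root moves by that interval while the quality stays the same.
Bb°: root Bb up a major seventh → A, giving A°.
Fmin: root F up a major seventh → E, giving Emin.
Bbadd9: root Bb up a major seventh → A, giving Aadd9.
Ebmin: root Eb up a major seventh → D, giving Dmin.
Dsus: root D up a major seventh → C#, giving C#sus.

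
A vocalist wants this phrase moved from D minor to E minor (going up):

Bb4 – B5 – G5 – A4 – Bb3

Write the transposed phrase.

C5 C#6 A5 B4 C4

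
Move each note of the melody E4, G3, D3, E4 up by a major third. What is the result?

G#4 B3 F#3 G#4

E4 up a major third is G#4.
A major third up from G3 gives B3.
D3: a third up reaches F, and 4 semitones makes it F#3.
A major third up from E4 gives G#4.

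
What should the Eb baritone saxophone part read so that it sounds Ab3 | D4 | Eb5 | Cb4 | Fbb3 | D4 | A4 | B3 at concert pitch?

Written C4 sounds as Eb2 on the Eb baritone saxophone, so concert pitches are written a major thirteenth up.
Ab3 -> F5
D4 -> B5
Eb5 -> C7
Cb4 -> Ab5
Fbb3 -> Dbb5
D4 -> B5
A4 -> F#6
B3 -> G#5

F5 B5 C7 Ab5 Dbb5 B5 F#6 G#5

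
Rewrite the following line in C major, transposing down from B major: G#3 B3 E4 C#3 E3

A2 C3 F3 D2 F2

From B down to C is a major seventh; apply that to each pitch.
G#3 → A2
B3 → C3
E4 → F3
C#3 → D2
E3 → F2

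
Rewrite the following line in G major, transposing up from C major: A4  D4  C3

E5 A4 G3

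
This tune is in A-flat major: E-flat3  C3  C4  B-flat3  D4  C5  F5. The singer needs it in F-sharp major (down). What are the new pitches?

From A-flat down to F-sharp is a diminished third; apply that to each pitch.
Eb3 gives C#3
C3 gives A#2
C4 gives A#3
Bb3 gives G#3
D4 gives B#3
C5 gives A#4
F5 gives D#5

C#3 A#2 A#3 G#3 B#3 A#4 D#5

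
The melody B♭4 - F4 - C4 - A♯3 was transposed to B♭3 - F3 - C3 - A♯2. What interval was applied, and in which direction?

From Bb4 to Bb3 is 8 letter names — an octave of some quality.
Bb3 to Bb4 is 12 semitones, which makes it a perfect octave; the second version is lower, so the direction is down.
Checking another pair — A#3 → A#2 — gives the same interval.

down a perfect octave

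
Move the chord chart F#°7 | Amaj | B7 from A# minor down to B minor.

G°7 Bbmaj C7

A# minor down to B minor is a major seventh; each chord root moves by that interval while the quality stays the same.
F#°7: root F# down a major seventh → G, giving G°7.
Amaj: root A down a major seventh → Bb, giving Bbmaj.
B7: root B down a major seventh → C, giving C7.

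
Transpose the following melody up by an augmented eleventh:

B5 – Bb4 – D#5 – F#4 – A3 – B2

An augmented eleventh up from B5 gives E#7.
Bb4 up an augmented eleventh is E6.
D#5 up an augmented eleventh is G##6.
An augmented eleventh up from F#4 gives B#5.
A3: an eleventh up reaches D, and 18 semitones makes it D#5.
B2: an eleventh up reaches E, and 18 semitones makes it E#4.

E#7 E6 G##6 B#5 D#5 E#4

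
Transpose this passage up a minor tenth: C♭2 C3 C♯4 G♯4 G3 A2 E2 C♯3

Ebb3 Eb4 E5 B5 Bb4 C4 G3 E4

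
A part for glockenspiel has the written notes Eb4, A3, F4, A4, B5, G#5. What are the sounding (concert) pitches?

Eb6 A5 F6 A6 B7 G#7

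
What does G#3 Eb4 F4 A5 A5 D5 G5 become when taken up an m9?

A4 Fb5 Gb5 Bb6 Bb6 Eb6 Ab6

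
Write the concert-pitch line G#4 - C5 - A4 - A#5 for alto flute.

The alto flute sounds a perfect fourth below written, so the written part must be a perfect fourth above concert — transpose each note up.
G#4 → C#5
C5 → F5
A4 → D5
A#5 → D#6

C#5 F5 D5 D#6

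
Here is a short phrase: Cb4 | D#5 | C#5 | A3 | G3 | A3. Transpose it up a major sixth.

Ab4 B#5 A#5 F#4 E4 F#4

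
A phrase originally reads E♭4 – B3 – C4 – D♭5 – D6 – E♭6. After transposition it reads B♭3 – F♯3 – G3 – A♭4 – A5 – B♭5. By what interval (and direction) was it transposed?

down a perfect fourth

Take the first pair: Eb4 → Bb3. E to B spans 4 letter names, so the interval is some kind of fourth.
Bb3 to Eb4 is 5 semitones, which makes it a perfect fourth; the second version is lower, so the direction is down.
Checking another pair — Eb6 → Bb5 — gives the same interval.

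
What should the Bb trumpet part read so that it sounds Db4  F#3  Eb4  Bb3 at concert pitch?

Eb4 G#3 F4 C4

The Bb trumpet sounds a major second below written, so the written part must be a major second above concert — transpose each note up.
Db4 to Eb4
F#3 to G#3
Eb4 to F4
Bb3 to C4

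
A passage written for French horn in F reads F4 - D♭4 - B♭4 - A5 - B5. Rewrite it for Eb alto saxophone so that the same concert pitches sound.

G4 Eb4 C5 B5 C#6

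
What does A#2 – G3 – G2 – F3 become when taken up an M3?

C##3 B3 B2 A3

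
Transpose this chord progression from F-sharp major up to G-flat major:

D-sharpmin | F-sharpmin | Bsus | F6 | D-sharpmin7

F-sharp major up to G-flat major is a diminished second; each chord root moves by that interval while the quality stays the same.
D-sharpmin: root D-sharp up a diminished second → Eb, giving Ebmin.
F-sharpmin: root F-sharp up a diminished second → Gb, giving Gbmin.
Bsus: root B up a diminished second → Cb, giving Cbsus.
F6: root F up a diminished second → Gbb, giving Gbb6.
D-sharpmin7: root D-sharp up a diminished second → Eb, giving Ebmin7.

Ebmin Gbmin Cbsus Gbb6 Ebmin7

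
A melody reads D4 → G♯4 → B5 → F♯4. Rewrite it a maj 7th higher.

C#5 F##5 A#6 E#5

D4 -> C#5
G#4 -> F##5
B5 -> A#6
F#4 -> E#5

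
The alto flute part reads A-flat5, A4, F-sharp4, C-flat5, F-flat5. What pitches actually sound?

Eb5 E4 C#4 Gb4 Cb5

The alto flute sounds a perfect fourth below written, so transpose each written note down a perfect fourth.
Ab5 → Eb5
A4 → E4
F#4 → C#4
Cb5 → Gb4
Fb5 → Cb5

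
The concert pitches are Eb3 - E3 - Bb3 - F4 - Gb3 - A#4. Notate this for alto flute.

Ab3 A3 Eb4 Bb4 Cb4 D#5

The alto flute sounds a perfect fourth below written, so the written part must be a perfect fourth above concert — transpose each note up.
Eb3 → Ab3
E3 → A3
Bb3 → Eb4
F4 → Bb4
Gb3 → Cb4
A#4 → D#5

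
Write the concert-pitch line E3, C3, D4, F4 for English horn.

B3 G3 A4 C5

Written C4 sounds as F3 on the English horn, so concert pitches are written a perfect fifth up.
E3 -> B3
C3 -> G3
D4 -> A4
F4 -> C5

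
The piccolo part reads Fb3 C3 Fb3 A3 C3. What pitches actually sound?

Fb4 C4 Fb4 A4 C4

The piccolo sounds a perfect octave above written, so transpose each written note up a perfect octave.
Fb3 -> Fb4
C3 -> C4
Fb3 -> Fb4
A3 -> A4
C3 -> C4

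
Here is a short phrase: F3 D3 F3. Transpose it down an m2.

E3 C#3 E3

F3 gives E3
D3 gives C#3
F3 gives E3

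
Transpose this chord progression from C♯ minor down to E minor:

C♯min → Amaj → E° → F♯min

Emin Cmaj G° Amin

C♯ minor down to E minor is a major sixth; each chord root moves by that interval while the quality stays the same.
C♯min: root C♯ down a major sixth → E, giving Emin.
Amaj: root A down a major sixth → C, giving Cmaj.
E°: root E down a major sixth → G, giving G°.
F♯min: root F♯ down a major sixth → A, giving Amin.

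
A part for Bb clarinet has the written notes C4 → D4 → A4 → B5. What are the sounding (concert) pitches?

Written C4 on the Bb clarinet sounds as Bb3, a major second lower; apply that shift to every note.
C4 gives Bb3
D4 gives C4
A4 gives G4
B5 gives A5

Bb3 C4 G4 A5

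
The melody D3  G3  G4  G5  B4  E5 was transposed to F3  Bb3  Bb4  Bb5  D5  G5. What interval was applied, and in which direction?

Take the first pair: D3 → F3. D to F spans 3 letter names, so the interval is some kind of third.
D3 to F3 is 3 semitones, which makes it a minor third; the second version is higher, so the direction is up.
Checking another pair — E5 → G5 — gives the same interval.

up a minor third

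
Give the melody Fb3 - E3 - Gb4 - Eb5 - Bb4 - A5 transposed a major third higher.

Ab3 G#3 Bb4 G5 D5 C#6

Fb3 to Ab3
E3 to G#3
Gb4 to Bb4
Eb5 to G5
Bb4 to D5
A5 to C#6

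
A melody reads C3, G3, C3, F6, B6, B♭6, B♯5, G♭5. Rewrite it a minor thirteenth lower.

E1 B1 E1 A4 D#5 D5 D##4 Bb3

C3 → E1
G3 → B1
C3 → E1
F6 → A4
B6 → D#5
Bb6 → D5
B#5 → D##4
Gb5 → Bb3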